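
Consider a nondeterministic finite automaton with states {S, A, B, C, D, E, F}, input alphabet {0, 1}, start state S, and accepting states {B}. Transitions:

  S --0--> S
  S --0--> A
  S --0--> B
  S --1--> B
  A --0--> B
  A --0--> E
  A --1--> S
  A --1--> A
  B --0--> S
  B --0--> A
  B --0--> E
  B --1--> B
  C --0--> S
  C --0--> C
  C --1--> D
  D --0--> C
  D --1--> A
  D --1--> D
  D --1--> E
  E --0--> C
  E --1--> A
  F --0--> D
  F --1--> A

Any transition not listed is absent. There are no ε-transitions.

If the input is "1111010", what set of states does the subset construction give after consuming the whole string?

Start in {S}.
Read '1': {S} → {B}.
Read '1': {B} → {B}.
Read '1': {B} → {B}.
Read '1': {B} → {B}.
Read '0': {B} → {S, A, E}.
Read '1': {S, A, E} → {S, A, B}.
Read '0': {S, A, B} → {S, A, B, E}.

{S, A, B, E}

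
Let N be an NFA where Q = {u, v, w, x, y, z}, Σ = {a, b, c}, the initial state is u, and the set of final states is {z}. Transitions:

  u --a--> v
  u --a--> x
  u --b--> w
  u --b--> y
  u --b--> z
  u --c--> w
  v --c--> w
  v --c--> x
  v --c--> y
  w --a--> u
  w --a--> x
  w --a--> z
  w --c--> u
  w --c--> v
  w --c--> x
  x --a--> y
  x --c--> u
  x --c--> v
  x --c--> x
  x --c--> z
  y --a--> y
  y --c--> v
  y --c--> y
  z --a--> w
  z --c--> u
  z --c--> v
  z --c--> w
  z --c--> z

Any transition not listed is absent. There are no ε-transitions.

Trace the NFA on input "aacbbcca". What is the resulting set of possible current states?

∅

Start in {u}.
Read 'a': {u} → {v, x}.
Read 'a': {v, x} → {y}.
Read 'c': {y} → {v, y}.
Read 'b': {v, y} → ∅.
The set is empty and remains empty for the remaining 4 symbols.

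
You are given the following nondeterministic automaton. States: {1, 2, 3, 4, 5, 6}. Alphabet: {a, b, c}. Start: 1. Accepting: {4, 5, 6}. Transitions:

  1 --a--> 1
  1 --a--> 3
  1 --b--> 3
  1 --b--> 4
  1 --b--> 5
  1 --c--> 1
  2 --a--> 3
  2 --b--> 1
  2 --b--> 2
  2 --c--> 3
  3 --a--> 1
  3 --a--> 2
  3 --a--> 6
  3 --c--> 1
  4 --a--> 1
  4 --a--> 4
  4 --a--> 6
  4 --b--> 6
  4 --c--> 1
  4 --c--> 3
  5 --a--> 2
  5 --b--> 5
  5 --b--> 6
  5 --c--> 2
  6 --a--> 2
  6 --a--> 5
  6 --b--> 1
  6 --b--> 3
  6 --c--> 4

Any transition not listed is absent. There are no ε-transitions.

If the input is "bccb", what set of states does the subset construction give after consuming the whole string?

Start in {1}.
Read 'b': 1→{3, 4, 5}; now {3, 4, 5}.
Read 'c': 3→{1}, 4→{1, 3}, 5→{2}; now {1, 2, 3}.
Read 'c': 1→{1}, 2→{3}, 3→{1}; now {1, 3}.
Read 'b': 1→{3, 4, 5}, 3→∅; now {3, 4, 5}.

{3, 4, 5}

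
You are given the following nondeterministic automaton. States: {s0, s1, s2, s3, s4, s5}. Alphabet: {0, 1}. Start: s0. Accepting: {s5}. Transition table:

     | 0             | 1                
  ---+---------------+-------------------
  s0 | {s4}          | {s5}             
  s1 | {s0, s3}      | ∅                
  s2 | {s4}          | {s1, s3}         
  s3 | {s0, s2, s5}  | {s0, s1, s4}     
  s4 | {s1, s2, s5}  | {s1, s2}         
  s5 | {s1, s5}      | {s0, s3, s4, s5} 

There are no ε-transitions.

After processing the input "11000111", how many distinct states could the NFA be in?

Start in {s0}.
Read '1': s0→{s5}; now {s5}.
Read '1': s5→{s0, s3, s4, s5}; now {s0, s3, s4, s5}.
Read '0': s0→{s4}, s3→{s0, s2, s5}, s4→{s1, s2, s5}, s5→{s1, s5}; now {s0, s1, s2, s4, s5}.
Read '0': s0→{s4}, s1→{s0, s3}, s2→{s4}, s4→{s1, s2, s5}, s5→{s1, s5}; now {s0, s1, s2, s3, s4, s5}.
Read '0': s0→{s4}, s1→{s0, s3}, s2→{s4}, s3→{s0, s2, s5}, s4→{s1, s2, s5}, s5→{s1, s5}; now {s0, s1, s2, s3, s4, s5}.
Read '1': s0→{s5}, s1→∅, s2→{s1, s3}, s3→{s0, s1, s4}, s4→{s1, s2}, s5→{s0, s3, s4, s5}; now {s0, s1, s2, s3, s4, s5}.
Read '1': s0→{s5}, s1→∅, s2→{s1, s3}, s3→{s0, s1, s4}, s4→{s1, s2}, s5→{s0, s3, s4, s5}; now {s0, s1, s2, s3, s4, s5}.
Read '1': s0→{s5}, s1→∅, s2→{s1, s3}, s3→{s0, s1, s4}, s4→{s1, s2}, s5→{s0, s3, s4, s5}; now {s0, s1, s2, s3, s4, s5}.
That set has 6 states.

6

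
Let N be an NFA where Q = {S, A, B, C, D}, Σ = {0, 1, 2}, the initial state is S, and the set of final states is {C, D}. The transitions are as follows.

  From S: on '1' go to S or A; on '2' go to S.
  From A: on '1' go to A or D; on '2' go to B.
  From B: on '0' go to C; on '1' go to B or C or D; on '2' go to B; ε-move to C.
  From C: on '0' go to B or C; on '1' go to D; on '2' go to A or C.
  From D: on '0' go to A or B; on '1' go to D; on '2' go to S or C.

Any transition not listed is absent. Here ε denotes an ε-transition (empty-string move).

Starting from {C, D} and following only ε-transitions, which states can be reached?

Begin with {C, D}.
No ε-moves leave this set, so the closure equals the set itself.

{C, D}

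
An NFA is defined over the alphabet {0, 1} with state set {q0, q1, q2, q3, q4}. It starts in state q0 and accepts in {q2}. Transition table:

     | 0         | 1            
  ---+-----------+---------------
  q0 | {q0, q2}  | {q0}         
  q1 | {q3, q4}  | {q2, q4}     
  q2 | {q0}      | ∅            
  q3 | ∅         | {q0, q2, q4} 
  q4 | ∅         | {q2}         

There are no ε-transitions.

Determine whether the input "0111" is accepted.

Start in {q0}.
Read '0': {q0} → {q0, q2}.
Read '1': {q0, q2} → {q0}.
Read '1': {q0} → {q0}.
Read '1': {q0} → {q0}.
The final set {q0} contains no accepting state.

No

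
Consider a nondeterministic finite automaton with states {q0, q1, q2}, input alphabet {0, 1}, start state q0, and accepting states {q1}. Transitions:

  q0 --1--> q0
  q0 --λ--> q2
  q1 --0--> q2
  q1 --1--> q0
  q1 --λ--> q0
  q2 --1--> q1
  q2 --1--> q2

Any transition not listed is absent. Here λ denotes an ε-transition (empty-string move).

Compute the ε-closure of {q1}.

{q0, q1, q2}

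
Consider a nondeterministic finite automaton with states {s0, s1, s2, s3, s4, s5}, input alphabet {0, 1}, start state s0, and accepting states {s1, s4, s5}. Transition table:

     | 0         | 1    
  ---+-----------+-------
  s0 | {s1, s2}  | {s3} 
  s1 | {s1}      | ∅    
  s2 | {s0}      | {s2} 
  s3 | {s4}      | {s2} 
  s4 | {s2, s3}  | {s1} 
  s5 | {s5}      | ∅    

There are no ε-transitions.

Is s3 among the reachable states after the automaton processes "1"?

Yes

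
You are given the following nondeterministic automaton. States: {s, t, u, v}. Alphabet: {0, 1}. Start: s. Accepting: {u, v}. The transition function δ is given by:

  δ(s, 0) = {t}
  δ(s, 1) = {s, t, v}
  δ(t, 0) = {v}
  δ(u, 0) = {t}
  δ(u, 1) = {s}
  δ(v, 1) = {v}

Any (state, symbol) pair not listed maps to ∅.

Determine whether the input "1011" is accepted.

Yes

Start in {s}.
Read '1': {s} → {s, t, v}.
Read '0': {s, t, v} → {t, v}.
Read '1': {t, v} → {v}.
Read '1': {v} → {v}.
The final set {v} contains the accepting state v.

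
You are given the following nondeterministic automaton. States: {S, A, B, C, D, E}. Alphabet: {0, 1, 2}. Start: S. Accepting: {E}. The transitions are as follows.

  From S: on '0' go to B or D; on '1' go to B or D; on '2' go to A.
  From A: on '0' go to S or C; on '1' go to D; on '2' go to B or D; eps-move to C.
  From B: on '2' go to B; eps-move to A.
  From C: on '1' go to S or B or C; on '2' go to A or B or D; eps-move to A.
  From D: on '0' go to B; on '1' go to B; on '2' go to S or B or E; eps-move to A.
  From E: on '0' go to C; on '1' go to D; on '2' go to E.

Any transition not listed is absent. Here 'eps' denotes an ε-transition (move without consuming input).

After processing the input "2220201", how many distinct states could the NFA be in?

Start in {S}.
Read '2': {S} → {A, C}.
Read '2': {A, C} → {A, B, C, D}.
Read '2': {A, B, C, D} → {S, A, B, C, D, E}.
Read '0': {S, A, B, C, D, E} → {S, A, B, C, D}.
Read '2': {S, A, B, C, D} → {S, A, B, C, D, E}.
Read '0': {S, A, B, C, D, E} → {S, A, B, C, D}.
Read '1': {S, A, B, C, D} → {S, A, B, C, D}.
That set has 5 states.

5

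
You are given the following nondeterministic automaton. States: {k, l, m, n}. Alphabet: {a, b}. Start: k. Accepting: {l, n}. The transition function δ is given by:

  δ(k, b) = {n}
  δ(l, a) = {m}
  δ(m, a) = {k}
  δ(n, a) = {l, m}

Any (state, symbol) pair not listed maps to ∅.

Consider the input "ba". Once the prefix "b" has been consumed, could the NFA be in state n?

Start in {k}.
Read 'b': {k} → {n}.
State n is in {n}.

Yes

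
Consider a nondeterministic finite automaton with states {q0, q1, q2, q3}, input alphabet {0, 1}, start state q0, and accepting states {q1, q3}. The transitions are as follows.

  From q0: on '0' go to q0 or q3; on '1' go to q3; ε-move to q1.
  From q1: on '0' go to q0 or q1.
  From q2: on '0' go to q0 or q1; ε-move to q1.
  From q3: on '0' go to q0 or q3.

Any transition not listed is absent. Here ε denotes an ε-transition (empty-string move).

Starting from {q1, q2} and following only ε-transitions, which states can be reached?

Begin with {q1, q2}.
No ε-moves leave this set, so the closure equals the set itself.

{q1, q2}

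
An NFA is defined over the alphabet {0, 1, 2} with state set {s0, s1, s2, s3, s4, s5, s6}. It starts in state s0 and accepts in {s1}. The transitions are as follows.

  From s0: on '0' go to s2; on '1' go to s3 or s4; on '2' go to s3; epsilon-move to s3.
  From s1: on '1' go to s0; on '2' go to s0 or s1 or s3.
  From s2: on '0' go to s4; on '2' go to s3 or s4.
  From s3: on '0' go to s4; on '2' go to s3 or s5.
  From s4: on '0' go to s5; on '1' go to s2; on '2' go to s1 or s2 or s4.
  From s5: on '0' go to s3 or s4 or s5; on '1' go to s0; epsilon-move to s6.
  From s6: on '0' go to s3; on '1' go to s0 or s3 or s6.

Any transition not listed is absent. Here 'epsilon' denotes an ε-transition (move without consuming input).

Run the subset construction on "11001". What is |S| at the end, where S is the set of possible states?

3

Start: ε-closure({s0}) = {s0, s3}.
Read '1': {s0, s3} → {s3, s4}.
Read '1': {s3, s4} → {s2}.
Read '0': {s2} → {s4}.
Read '0': {s4} → {s5, s6}.
Read '1': {s5, s6} → {s0, s3, s6}.
That set has 3 states.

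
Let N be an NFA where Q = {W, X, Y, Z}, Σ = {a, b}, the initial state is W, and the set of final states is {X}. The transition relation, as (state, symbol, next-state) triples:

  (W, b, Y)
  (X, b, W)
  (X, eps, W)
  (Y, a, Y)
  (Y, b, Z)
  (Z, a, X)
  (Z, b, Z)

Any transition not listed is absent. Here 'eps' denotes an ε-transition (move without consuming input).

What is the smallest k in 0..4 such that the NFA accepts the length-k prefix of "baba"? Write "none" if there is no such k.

Start in {W}.
Read 'b': W→{Y}; now {Y}.
Read 'a': Y→{Y}; now {Y}.
Read 'b': Y→{Z}; now {Z}.
Read 'a': Z→{X}; union {X}; ε-closure = {W, X}.
None of the earlier sets intersect F, but {W, X} does.

4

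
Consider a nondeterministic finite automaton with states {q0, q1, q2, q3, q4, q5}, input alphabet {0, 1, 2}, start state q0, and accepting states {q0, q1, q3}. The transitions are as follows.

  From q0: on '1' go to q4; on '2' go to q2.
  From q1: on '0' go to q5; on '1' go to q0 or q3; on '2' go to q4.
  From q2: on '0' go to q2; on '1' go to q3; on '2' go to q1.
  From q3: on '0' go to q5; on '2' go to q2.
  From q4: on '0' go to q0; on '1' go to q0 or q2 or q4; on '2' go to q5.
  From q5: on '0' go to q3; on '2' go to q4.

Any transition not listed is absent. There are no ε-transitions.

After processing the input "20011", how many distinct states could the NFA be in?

0

Start in {q0}.
Read '2': q0→{q2}; now {q2}.
Read '0': q2→{q2}; now {q2}.
Read '0': q2→{q2}; now {q2}.
Read '1': q2→{q3}; now {q3}.
Read '1': q3→∅; now ∅.
That set has 0 states.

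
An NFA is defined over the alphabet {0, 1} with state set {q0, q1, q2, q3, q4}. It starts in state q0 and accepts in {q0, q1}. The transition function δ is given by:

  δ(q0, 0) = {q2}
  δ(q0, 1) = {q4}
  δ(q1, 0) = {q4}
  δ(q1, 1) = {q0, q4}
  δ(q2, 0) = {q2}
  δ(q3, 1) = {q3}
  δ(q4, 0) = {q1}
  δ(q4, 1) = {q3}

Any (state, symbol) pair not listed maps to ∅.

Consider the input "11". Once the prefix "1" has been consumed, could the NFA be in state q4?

Yes

Start in {q0}.
Read '1': {q0} → {q4}.
State q4 is in {q4}.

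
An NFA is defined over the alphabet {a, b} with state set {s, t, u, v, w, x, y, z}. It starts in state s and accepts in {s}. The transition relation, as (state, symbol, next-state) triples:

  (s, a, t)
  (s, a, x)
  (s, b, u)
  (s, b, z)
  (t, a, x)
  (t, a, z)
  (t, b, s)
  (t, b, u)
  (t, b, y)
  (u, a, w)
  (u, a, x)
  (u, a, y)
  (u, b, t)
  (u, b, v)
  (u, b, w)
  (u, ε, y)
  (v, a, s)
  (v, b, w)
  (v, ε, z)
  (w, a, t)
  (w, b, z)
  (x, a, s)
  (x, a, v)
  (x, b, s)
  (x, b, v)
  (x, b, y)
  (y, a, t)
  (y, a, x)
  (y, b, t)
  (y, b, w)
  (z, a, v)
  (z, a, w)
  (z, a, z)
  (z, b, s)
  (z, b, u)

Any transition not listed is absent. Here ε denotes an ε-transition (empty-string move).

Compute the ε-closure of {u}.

Begin with {u}.
ε-move u → y; add y.

{u, y}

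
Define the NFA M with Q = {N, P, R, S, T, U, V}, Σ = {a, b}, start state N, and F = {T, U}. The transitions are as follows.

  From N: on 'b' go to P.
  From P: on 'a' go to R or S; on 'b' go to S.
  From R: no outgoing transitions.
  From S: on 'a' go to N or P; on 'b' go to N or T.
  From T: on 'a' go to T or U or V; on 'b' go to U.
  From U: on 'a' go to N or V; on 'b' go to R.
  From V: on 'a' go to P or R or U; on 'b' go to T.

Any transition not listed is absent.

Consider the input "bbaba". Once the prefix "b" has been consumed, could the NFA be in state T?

No

Start in {N}.
Read 'b': {N} → {P}.
State T is not in {P}.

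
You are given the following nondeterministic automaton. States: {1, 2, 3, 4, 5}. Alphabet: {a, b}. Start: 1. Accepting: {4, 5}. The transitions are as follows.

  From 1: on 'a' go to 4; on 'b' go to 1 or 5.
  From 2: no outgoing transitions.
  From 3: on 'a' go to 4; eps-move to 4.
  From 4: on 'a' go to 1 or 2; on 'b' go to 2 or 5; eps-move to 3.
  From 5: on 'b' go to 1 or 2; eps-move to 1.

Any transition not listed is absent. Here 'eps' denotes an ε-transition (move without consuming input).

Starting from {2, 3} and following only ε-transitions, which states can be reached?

Begin with {2, 3}.
ε-move 3 → 4; add 4.

{2, 3, 4}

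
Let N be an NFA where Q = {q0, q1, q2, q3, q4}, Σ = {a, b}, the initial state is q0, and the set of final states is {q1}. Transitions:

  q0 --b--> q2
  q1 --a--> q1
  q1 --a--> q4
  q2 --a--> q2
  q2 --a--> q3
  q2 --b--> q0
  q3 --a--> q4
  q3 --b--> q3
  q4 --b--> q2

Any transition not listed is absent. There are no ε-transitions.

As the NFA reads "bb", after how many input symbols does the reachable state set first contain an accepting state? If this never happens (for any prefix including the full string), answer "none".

none

Start in {q0}.
Read 'b': {q0} → {q2}.
Read 'b': {q2} → {q0}.
No reachable set along the way intersects F.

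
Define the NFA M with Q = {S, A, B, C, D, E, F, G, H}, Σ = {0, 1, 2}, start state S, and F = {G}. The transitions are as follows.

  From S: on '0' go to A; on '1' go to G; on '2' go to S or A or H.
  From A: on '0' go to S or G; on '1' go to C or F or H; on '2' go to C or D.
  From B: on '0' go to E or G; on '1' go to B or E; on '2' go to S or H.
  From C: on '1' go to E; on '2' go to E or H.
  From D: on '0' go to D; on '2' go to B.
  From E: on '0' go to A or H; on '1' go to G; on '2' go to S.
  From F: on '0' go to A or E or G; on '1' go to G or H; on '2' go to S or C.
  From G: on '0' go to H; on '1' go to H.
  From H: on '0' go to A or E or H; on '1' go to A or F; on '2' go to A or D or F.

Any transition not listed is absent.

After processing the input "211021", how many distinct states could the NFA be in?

6

Start in {S}.
Read '2': S→{S, A, H}; now {S, A, H}.
Read '1': S→{G}, A→{C, F, H}, H→{A, F}; now {A, C, F, G, H}.
Read '1': A→{C, F, H}, C→{E}, F→{G, H}, G→{H}, H→{A, F}; now {A, C, E, F, G, H}.
Read '0': A→{S, G}, C→∅, E→{A, H}, F→{A, E, G}, G→{H}, H→{A, E, H}; now {S, A, E, G, H}.
Read '2': S→{S, A, H}, A→{C, D}, E→{S}, G→∅, H→{A, D, F}; now {S, A, C, D, F, H}.
Read '1': S→{G}, A→{C, F, H}, C→{E}, D→∅, F→{G, H}, H→{A, F}; now {A, C, E, F, G, H}.
That set has 6 states.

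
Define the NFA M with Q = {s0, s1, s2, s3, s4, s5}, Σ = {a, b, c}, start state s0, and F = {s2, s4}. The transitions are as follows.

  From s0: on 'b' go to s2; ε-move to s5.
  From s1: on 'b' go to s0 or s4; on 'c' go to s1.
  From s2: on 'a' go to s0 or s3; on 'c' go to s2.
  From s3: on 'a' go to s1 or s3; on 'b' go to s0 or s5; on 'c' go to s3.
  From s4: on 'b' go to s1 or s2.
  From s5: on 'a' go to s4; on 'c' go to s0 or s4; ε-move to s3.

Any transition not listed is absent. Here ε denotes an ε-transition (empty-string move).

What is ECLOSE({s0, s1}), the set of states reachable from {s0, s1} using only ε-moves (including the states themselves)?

{s0, s1, s3, s5}

Begin with {s0, s1}.
ε-move s0 → s5; add s5.
ε-move s5 → s3; add s3.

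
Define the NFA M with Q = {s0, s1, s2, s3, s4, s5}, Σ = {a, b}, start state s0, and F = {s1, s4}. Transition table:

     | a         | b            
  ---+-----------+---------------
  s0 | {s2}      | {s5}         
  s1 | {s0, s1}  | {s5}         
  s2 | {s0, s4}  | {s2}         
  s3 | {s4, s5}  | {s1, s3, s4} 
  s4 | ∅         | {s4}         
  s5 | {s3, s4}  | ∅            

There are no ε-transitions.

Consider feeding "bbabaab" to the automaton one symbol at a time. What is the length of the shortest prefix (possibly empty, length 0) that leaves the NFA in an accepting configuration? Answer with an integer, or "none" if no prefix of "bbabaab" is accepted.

Start in {s0}.
Read 'b': {s0} → {s5}.
Read 'b': {s5} → ∅.
The set is empty and remains empty for the remaining 5 symbols.
No reachable set along the way intersects F.

none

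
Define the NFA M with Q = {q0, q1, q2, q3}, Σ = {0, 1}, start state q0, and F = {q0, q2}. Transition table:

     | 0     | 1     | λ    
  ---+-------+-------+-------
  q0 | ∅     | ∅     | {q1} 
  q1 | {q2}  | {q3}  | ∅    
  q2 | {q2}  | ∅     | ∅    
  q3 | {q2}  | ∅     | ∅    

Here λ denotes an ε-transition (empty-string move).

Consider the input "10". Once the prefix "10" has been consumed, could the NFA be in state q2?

Yes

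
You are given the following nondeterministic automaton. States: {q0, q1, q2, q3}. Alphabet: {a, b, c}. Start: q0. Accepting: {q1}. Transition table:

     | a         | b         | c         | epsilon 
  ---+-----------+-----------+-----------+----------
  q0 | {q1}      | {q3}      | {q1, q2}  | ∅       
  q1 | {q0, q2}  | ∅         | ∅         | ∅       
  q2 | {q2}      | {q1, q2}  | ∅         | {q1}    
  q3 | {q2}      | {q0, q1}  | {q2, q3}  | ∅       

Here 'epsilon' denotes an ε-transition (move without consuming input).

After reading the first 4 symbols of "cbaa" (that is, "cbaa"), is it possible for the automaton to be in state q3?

No

Start in {q0}.
Read 'c': q0→{q1, q2}; now {q1, q2}.
Read 'b': q1→∅, q2→{q1, q2}; now {q1, q2}.
Read 'a': q1→{q0, q2}, q2→{q2}; union {q0, q2}; ε-closure = {q0, q1, q2}.
Read 'a': q0→{q1}, q1→{q0, q2}, q2→{q2}; now {q0, q1, q2}.
State q3 is not in {q0, q1, q2}.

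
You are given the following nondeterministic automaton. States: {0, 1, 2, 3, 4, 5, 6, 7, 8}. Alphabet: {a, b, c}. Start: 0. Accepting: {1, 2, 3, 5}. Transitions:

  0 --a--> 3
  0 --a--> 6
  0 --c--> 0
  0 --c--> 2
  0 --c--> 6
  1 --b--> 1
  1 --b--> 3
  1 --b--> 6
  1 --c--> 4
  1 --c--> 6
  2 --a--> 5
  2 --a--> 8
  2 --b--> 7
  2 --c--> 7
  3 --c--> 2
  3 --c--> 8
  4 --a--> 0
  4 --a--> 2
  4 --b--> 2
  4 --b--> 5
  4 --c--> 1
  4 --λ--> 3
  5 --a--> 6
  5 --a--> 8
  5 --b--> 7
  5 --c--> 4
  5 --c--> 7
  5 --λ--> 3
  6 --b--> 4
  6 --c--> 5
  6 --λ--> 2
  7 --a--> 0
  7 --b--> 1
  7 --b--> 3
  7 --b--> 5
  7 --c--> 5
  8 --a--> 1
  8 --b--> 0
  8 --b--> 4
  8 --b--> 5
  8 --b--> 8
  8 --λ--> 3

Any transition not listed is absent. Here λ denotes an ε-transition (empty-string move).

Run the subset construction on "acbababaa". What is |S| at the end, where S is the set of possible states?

Start in {0}.
Read 'a': {0} → {2, 3, 6}.
Read 'c': {2, 3, 6} → {2, 3, 5, 7, 8}.
Read 'b': {2, 3, 5, 7, 8} → {0, 1, 3, 4, 5, 7, 8}.
Read 'a': {0, 1, 3, 4, 5, 7, 8} → {0, 1, 2, 3, 6, 8}.
Read 'b': {0, 1, 2, 3, 6, 8} → {0, 1, 2, 3, 4, 5, 6, 7, 8}.
Read 'a': {0, 1, 2, 3, 4, 5, 6, 7, 8} → {0, 1, 2, 3, 5, 6, 8}.
Read 'b': {0, 1, 2, 3, 5, 6, 8} → {0, 1, 2, 3, 4, 5, 6, 7, 8}.
Read 'a': {0, 1, 2, 3, 4, 5, 6, 7, 8} → {0, 1, 2, 3, 5, 6, 8}.
Read 'a': {0, 1, 2, 3, 5, 6, 8} → {1, 2, 3, 5, 6, 8}.
That set has 6 states.

6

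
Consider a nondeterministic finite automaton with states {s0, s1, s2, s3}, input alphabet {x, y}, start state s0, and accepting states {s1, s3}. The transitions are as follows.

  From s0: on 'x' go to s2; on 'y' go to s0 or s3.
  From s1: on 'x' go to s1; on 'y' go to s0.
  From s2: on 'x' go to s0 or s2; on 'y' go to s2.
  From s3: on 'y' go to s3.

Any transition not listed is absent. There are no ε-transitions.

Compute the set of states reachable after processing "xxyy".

{s0, s2, s3}

Start in {s0}.
Read 'x': s0→{s2}; now {s2}.
Read 'x': s2→{s0, s2}; now {s0, s2}.
Read 'y': s0→{s0, s3}, s2→{s2}; now {s0, s2, s3}.
Read 'y': s0→{s0, s3}, s2→{s2}, s3→{s3}; now {s0, s2, s3}.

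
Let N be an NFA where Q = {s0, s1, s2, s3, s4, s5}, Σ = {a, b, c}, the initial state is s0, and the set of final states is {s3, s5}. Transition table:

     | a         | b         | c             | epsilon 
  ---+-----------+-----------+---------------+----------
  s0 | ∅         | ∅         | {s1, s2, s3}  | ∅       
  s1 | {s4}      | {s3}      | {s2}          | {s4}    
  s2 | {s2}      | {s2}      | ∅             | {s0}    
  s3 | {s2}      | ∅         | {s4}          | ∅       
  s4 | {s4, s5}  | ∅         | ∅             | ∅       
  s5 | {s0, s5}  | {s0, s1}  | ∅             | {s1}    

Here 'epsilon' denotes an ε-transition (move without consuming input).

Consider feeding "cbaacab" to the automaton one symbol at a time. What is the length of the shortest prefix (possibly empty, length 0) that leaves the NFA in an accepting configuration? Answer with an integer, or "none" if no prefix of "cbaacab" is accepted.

1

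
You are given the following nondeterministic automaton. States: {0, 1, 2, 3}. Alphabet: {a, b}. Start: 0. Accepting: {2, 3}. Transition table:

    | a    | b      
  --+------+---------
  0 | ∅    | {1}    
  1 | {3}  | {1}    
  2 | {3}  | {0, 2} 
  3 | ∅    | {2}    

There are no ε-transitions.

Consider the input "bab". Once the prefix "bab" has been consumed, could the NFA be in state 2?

Start in {0}.
Read 'b': 0→{1}; now {1}.
Read 'a': 1→{3}; now {3}.
Read 'b': 3→{2}; now {2}.
State 2 is in {2}.

Yes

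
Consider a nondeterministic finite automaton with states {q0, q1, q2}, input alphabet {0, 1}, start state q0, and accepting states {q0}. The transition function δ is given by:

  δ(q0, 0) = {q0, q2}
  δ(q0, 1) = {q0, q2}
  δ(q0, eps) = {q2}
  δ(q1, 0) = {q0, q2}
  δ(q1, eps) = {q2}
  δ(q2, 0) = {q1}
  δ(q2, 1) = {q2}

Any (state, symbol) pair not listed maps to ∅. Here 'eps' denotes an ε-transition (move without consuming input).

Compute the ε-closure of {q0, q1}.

{q0, q1, q2}

Begin with {q0, q1}.
ε-move q0 → q2; add q2.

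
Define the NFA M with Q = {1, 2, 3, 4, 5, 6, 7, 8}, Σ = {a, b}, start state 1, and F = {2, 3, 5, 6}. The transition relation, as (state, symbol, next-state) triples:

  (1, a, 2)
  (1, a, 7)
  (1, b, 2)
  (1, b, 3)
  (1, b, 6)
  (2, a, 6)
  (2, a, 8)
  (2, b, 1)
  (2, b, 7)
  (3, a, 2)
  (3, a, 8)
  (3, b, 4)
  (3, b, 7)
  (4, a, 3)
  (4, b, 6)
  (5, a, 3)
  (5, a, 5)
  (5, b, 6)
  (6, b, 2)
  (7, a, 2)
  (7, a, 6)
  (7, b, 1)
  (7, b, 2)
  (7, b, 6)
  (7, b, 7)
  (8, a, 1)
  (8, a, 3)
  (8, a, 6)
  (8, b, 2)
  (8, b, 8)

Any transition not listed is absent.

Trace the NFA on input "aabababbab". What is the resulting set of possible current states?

{1, 2, 3, 4, 6, 7, 8}

Start in {1}.
Read 'a': {1} → {2, 7}.
Read 'a': {2, 7} → {2, 6, 8}.
Read 'b': {2, 6, 8} → {1, 2, 7, 8}.
Read 'a': {1, 2, 7, 8} → {1, 2, 3, 6, 7, 8}.
Read 'b': {1, 2, 3, 6, 7, 8} → {1, 2, 3, 4, 6, 7, 8}.
Read 'a': {1, 2, 3, 4, 6, 7, 8} → {1, 2, 3, 6, 7, 8}.
Read 'b': {1, 2, 3, 6, 7, 8} → {1, 2, 3, 4, 6, 7, 8}.
Read 'b': {1, 2, 3, 4, 6, 7, 8} → {1, 2, 3, 4, 6, 7, 8}.
Read 'a': {1, 2, 3, 4, 6, 7, 8} → {1, 2, 3, 6, 7, 8}.
Read 'b': {1, 2, 3, 6, 7, 8} → {1, 2, 3, 4, 6, 7, 8}.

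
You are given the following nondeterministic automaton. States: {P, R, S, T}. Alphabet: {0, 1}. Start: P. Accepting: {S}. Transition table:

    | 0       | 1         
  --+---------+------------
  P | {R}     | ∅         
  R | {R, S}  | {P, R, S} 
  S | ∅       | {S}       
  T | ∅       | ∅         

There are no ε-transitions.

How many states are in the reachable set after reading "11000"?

Start in {P}.
Read '1': {P} → ∅.
The set is empty and remains empty for the remaining 4 symbols.
That set has 0 states.

0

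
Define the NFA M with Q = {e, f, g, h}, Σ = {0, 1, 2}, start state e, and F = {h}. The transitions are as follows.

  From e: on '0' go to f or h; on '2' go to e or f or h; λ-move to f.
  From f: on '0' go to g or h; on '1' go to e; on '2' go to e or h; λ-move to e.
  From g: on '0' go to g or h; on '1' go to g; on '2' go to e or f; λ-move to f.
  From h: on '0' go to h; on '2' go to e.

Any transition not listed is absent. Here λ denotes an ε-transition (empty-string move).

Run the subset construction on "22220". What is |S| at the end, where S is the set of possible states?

4

Start: ε-closure({e}) = {e, f}.
Read '2': e→{e, f, h}, f→{e, h}; now {e, f, h}.
Read '2': e→{e, f, h}, f→{e, h}, h→{e}; now {e, f, h}.
Read '2': e→{e, f, h}, f→{e, h}, h→{e}; now {e, f, h}.
Read '2': e→{e, f, h}, f→{e, h}, h→{e}; now {e, f, h}.
Read '0': e→{f, h}, f→{g, h}, h→{h}; union {f, g, h}; ε-closure = {e, f, g, h}.
That set has 4 states.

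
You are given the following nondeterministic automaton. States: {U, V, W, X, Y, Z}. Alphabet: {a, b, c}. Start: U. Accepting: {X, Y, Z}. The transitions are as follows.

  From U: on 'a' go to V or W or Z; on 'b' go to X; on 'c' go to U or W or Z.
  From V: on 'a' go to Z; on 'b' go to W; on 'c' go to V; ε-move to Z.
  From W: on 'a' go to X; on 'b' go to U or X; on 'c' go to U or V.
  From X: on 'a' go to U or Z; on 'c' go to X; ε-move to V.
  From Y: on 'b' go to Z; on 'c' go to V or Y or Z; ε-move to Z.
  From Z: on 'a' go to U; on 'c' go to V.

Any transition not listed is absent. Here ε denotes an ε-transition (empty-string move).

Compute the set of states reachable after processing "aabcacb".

{U, V, W, X, Z}

Start in {U}.
Read 'a': {U} → {V, W, Z}.
Read 'a': {V, W, Z} → {U, V, X, Z}.
Read 'b': {U, V, X, Z} → {V, W, X, Z}.
Read 'c': {V, W, X, Z} → {U, V, X, Z}.
Read 'a': {U, V, X, Z} → {U, V, W, Z}.
Read 'c': {U, V, W, Z} → {U, V, W, Z}.
Read 'b': {U, V, W, Z} → {U, V, W, X, Z}.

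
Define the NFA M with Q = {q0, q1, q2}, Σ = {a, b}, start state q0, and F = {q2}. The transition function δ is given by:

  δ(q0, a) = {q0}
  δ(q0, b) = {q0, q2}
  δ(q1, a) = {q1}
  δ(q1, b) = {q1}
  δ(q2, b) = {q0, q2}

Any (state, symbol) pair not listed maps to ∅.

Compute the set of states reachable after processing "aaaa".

{q0}

Start in {q0}.
Read 'a': q0→{q0}; now {q0}.
Read 'a': q0→{q0}; now {q0}.
Read 'a': q0→{q0}; now {q0}.
Read 'a': q0→{q0}; now {q0}.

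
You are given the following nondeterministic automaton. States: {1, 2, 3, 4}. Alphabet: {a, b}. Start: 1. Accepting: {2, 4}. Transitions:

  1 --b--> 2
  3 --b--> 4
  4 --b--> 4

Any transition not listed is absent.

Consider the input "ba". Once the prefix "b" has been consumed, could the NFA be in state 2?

Start in {1}.
Read 'b': 1→{2}; now {2}.
State 2 is in {2}.

Yes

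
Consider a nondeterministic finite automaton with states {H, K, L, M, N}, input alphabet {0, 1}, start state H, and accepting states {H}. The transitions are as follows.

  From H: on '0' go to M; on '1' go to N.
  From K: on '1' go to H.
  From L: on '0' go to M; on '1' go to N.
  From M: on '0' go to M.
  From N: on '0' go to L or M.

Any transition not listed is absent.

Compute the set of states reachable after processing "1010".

Start in {H}.
Read '1': {H} → {N}.
Read '0': {N} → {L, M}.
Read '1': {L, M} → {N}.
Read '0': {N} → {L, M}.

{L, M}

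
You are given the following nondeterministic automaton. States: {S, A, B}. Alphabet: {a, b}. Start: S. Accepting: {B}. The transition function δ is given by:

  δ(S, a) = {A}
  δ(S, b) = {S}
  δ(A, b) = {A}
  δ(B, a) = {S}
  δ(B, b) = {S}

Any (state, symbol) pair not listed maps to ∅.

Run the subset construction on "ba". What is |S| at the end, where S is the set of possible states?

Start in {S}.
Read 'b': S→{S}; now {S}.
Read 'a': S→{A}; now {A}.
That set has 1 state.

1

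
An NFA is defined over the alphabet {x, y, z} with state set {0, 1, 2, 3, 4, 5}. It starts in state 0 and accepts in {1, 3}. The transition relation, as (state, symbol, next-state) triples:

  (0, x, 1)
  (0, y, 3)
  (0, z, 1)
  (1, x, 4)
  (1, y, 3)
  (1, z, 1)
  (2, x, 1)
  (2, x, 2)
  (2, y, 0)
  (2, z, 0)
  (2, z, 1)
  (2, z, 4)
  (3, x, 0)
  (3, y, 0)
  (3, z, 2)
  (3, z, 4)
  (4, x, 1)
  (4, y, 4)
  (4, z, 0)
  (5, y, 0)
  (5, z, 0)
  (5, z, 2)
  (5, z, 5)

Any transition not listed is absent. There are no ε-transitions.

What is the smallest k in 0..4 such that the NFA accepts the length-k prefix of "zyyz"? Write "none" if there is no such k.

1

Start in {0}.
Read 'z': 0→{1}; now {1}.
None of the earlier sets intersect F, but {1} does.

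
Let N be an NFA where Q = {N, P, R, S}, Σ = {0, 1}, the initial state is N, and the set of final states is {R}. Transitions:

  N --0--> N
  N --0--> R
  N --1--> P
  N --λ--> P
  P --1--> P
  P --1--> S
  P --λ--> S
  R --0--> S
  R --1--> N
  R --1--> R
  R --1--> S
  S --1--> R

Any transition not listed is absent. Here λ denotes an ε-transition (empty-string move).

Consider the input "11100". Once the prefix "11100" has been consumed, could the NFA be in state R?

Yes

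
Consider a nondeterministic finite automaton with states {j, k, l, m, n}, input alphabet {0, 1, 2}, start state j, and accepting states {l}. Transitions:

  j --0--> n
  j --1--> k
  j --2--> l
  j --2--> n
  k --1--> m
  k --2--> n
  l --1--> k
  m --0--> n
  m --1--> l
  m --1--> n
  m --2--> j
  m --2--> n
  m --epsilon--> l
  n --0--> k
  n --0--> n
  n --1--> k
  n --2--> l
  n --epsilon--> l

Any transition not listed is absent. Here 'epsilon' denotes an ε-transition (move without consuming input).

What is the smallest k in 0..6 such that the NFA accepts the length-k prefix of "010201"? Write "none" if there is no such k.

Start in {j}.
Read '0': j→{n}; union {n}; ε-closure = {l, n}.
None of the earlier sets intersect F, but {l, n} does.

1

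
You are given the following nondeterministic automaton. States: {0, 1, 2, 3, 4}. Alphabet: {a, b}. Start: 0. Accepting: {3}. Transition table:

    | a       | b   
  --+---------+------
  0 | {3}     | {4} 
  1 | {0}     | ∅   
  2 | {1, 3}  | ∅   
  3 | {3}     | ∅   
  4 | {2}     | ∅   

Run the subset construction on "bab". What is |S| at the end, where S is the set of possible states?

0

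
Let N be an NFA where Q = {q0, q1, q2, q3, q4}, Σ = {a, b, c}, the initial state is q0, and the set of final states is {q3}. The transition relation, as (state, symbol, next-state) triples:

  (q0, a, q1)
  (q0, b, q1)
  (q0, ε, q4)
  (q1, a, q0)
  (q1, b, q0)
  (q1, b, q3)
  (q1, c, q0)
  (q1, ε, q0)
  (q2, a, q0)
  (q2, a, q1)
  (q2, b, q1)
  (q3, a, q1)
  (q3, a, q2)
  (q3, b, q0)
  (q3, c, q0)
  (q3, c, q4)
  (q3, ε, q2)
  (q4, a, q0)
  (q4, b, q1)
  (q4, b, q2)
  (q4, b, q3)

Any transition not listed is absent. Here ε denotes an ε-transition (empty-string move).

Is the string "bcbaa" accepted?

No

Start: ε-closure({q0}) = {q0, q4}.
Read 'b': q0→{q1}, q4→{q1, q2, q3}; union {q1, q2, q3}; ε-closure = {q0, q1, q2, q3, q4}.
Read 'c': q0→∅, q1→{q0}, q2→∅, q3→{q0, q4}, q4→∅; now {q0, q4}.
Read 'b': q0→{q1}, q4→{q1, q2, q3}; union {q1, q2, q3}; ε-closure = {q0, q1, q2, q3, q4}.
Read 'a': q0→{q1}, q1→{q0}, q2→{q0, q1}, q3→{q1, q2}, q4→{q0}; union {q0, q1, q2}; ε-closure = {q0, q1, q2, q4}.
Read 'a': q0→{q1}, q1→{q0}, q2→{q0, q1}, q4→{q0}; union {q0, q1}; ε-closure = {q0, q1, q4}.
The final set {q0, q1, q4} contains no accepting state.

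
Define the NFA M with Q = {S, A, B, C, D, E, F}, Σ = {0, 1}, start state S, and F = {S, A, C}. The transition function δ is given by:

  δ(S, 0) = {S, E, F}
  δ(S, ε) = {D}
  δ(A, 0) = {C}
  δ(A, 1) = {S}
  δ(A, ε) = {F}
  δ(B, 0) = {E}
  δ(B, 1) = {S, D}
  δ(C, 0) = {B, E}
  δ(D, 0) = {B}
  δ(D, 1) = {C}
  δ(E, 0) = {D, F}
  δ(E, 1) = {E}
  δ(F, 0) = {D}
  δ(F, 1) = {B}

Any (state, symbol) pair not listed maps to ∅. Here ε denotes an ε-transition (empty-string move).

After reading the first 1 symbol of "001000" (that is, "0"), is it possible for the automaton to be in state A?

No

Start: ε-closure({S}) = {S, D}.
Read '0': {S, D} → {S, B, D, E, F}.
State A is not in {S, B, D, E, F}.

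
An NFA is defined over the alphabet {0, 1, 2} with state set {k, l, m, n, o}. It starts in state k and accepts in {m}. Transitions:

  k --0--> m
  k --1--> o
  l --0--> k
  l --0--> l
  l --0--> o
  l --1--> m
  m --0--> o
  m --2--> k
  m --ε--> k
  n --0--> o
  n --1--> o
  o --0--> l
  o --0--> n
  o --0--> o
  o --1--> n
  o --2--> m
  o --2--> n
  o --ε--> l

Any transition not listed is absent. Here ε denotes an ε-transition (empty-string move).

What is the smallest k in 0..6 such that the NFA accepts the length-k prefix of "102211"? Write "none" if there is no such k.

Start in {k}.
Read '1': {k} → {l, o}.
Read '0': {l, o} → {k, l, n, o}.
Read '2': {k, l, n, o} → {k, m, n}.
None of the earlier sets intersect F, but {k, m, n} does.

3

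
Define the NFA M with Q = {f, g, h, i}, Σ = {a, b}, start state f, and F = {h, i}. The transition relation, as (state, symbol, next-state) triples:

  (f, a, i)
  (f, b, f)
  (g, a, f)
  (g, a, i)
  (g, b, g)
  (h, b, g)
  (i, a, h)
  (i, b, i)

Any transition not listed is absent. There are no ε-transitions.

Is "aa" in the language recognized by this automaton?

Start in {f}.
Read 'a': {f} → {i}.
Read 'a': {i} → {h}.
The final set {h} contains the accepting state h.

Yes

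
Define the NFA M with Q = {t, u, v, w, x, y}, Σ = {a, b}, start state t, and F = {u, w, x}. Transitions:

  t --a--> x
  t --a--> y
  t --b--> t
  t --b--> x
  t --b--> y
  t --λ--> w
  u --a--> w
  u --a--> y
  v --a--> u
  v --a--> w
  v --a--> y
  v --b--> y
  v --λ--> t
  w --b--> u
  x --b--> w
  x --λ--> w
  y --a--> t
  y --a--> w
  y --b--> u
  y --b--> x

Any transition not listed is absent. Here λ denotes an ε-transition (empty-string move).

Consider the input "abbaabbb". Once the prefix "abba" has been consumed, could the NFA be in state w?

Start: ε-closure({t}) = {t, w}.
Read 'a': {t, w} → {w, x, y}.
Read 'b': {w, x, y} → {u, w, x}.
Read 'b': {u, w, x} → {u, w}.
Read 'a': {u, w} → {w, y}.
State w is in {w, y}.

Yes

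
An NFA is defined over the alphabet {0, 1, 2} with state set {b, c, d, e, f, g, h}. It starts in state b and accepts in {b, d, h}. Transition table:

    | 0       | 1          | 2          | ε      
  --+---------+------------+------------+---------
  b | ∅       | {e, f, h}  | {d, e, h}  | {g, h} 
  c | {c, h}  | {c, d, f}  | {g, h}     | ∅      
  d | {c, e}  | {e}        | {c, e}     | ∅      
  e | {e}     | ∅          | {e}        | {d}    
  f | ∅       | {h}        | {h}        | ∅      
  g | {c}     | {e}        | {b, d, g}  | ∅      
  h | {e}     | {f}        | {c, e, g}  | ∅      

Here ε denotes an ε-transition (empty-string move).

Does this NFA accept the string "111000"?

Start: ε-closure({b}) = {b, g, h}.
Read '1': {b, g, h} → {d, e, f, h}.
Read '1': {d, e, f, h} → {d, e, f, h}.
Read '1': {d, e, f, h} → {d, e, f, h}.
Read '0': {d, e, f, h} → {c, d, e}.
Read '0': {c, d, e} → {c, d, e, h}.
Read '0': {c, d, e, h} → {c, d, e, h}.
The final set {c, d, e, h} contains the accepting states d, h.

Yes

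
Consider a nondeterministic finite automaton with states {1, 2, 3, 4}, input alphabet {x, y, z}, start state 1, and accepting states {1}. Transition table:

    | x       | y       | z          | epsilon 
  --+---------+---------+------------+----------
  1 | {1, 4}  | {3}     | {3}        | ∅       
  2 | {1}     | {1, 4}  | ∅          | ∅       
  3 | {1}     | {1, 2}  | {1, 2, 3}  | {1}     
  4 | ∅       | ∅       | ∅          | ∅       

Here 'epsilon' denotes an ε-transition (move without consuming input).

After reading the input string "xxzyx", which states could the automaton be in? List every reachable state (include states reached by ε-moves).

Start in {1}.
Read 'x': {1} → {1, 4}.
Read 'x': {1, 4} → {1, 4}.
Read 'z': {1, 4} → {1, 3}.
Read 'y': {1, 3} → {1, 2, 3}.
Read 'x': {1, 2, 3} → {1, 4}.

{1, 4}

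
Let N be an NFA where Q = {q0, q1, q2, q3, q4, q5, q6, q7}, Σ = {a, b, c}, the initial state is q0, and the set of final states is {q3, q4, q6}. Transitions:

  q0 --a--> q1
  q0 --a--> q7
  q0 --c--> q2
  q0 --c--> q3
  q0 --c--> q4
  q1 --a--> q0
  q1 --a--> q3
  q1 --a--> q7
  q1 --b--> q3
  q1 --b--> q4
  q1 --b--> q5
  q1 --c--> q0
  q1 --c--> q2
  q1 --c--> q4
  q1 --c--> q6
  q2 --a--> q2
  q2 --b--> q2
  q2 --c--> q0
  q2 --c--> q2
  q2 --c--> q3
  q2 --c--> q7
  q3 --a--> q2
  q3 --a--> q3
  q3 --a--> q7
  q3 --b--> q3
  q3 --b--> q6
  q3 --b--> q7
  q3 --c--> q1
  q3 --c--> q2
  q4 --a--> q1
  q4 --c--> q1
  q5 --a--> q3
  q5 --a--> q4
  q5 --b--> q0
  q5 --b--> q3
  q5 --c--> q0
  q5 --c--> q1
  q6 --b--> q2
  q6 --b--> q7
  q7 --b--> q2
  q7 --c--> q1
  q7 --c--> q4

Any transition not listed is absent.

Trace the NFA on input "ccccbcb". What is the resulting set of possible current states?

Start in {q0}.
Read 'c': {q0} → {q2, q3, q4}.
Read 'c': {q2, q3, q4} → {q0, q1, q2, q3, q7}.
Read 'c': {q0, q1, q2, q3, q7} → {q0, q1, q2, q3, q4, q6, q7}.
Read 'c': {q0, q1, q2, q3, q4, q6, q7} → {q0, q1, q2, q3, q4, q6, q7}.
Read 'b': {q0, q1, q2, q3, q4, q6, q7} → {q2, q3, q4, q5, q6, q7}.
Read 'c': {q2, q3, q4, q5, q6, q7} → {q0, q1, q2, q3, q4, q7}.
Read 'b': {q0, q1, q2, q3, q4, q7} → {q2, q3, q4, q5, q6, q7}.

{q2, q3, q4, q5, q6, q7}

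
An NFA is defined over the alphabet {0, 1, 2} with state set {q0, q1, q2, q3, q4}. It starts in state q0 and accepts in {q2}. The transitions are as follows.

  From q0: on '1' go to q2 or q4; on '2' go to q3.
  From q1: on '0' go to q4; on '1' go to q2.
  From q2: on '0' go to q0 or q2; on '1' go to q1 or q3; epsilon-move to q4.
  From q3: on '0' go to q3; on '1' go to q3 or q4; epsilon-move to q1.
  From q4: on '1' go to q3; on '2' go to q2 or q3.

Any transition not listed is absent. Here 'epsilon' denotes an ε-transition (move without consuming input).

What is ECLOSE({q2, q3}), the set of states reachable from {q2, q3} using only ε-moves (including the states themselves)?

{q1, q2, q3, q4}

Begin with {q2, q3}.
ε-move q3 → q1; add q1.
ε-move q2 → q4; add q4.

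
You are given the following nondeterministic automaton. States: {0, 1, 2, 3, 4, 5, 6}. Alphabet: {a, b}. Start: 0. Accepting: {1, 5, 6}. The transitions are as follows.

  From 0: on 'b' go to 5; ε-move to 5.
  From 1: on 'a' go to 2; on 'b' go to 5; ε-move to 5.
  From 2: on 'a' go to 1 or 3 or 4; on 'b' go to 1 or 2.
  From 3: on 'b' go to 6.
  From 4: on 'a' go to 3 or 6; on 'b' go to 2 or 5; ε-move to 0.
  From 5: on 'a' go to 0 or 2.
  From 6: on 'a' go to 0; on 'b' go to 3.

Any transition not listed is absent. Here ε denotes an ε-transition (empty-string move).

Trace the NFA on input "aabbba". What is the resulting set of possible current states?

{0, 1, 2, 3, 4, 5}

Start: ε-closure({0}) = {0, 5}.
Read 'a': {0, 5} → {0, 2, 5}.
Read 'a': {0, 2, 5} → {0, 1, 2, 3, 4, 5}.
Read 'b': {0, 1, 2, 3, 4, 5} → {1, 2, 5, 6}.
Read 'b': {1, 2, 5, 6} → {1, 2, 3, 5}.
Read 'b': {1, 2, 3, 5} → {1, 2, 5, 6}.
Read 'a': {1, 2, 5, 6} → {0, 1, 2, 3, 4, 5}.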